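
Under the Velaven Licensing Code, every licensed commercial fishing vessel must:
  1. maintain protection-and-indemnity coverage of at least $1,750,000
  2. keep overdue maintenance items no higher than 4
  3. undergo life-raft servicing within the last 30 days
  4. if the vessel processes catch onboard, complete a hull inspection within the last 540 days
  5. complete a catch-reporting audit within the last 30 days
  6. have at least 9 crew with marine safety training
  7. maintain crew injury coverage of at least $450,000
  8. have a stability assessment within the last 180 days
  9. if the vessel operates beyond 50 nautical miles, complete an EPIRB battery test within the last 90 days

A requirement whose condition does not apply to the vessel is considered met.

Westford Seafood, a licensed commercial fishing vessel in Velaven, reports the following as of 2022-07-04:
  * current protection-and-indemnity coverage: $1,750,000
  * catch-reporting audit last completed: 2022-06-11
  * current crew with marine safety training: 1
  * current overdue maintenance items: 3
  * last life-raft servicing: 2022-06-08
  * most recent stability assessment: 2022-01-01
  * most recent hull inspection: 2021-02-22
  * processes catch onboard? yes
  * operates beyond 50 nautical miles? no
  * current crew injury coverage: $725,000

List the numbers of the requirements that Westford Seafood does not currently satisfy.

6, 8

1. protection-and-indemnity coverage $1,750,000 ≥ $1,750,000 → met
2. overdue maintenance items 3 ≤ 4 → met
3. life-raft servicing 26 days ago vs limit 30 → met
4. condition 'processes catch onboard' holds; hull inspection 497 days ago vs limit 540 → met
5. catch-reporting audit 23 days ago vs limit 30 → met
6. crew with marine safety training 1 < 9 → not met
7. crew injury coverage $725,000 ≥ $450,000 → met
8. stability assessment 184 days ago vs limit 180 → not met
9. condition 'operates beyond 50 nautical miles' does not hold → requirement n/a → met
Not met: 6, 8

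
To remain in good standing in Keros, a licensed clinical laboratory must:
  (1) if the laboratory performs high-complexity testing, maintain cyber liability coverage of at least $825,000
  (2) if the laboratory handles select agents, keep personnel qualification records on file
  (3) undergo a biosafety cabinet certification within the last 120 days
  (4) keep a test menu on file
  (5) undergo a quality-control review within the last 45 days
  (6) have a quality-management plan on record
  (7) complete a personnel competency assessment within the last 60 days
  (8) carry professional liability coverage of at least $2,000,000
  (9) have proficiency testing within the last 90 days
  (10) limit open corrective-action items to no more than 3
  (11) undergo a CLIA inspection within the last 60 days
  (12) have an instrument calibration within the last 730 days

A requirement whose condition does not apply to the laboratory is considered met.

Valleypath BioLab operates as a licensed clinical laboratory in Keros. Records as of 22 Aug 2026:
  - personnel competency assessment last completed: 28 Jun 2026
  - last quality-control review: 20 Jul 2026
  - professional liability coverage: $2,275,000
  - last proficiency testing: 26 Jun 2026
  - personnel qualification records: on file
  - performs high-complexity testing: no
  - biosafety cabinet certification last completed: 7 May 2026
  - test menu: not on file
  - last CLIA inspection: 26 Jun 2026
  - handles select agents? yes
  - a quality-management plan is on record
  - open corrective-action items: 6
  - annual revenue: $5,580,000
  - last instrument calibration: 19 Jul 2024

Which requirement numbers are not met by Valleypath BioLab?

4, 10, 12

1. condition 'performs high-complexity testing' does not hold → requirement n/a → met
2. condition 'handles select agents' holds; personnel qualification records present → met
3. biosafety cabinet certification 107 days ago vs limit 120 → met
4. test menu absent → not met
5. quality-control review 33 days ago vs limit 45 → met
6. quality-management plan present → met
7. personnel competency assessment 55 days ago vs limit 60 → met
8. professional liability coverage $2,275,000 ≥ $2,000,000 → met
9. proficiency testing 57 days ago vs limit 90 → met
10. open corrective-action items 6 > 3 → not met
11. CLIA inspection 57 days ago vs limit 60 → met
12. instrument calibration 764 days ago vs limit 730 → not met
Not met: 4, 10, 12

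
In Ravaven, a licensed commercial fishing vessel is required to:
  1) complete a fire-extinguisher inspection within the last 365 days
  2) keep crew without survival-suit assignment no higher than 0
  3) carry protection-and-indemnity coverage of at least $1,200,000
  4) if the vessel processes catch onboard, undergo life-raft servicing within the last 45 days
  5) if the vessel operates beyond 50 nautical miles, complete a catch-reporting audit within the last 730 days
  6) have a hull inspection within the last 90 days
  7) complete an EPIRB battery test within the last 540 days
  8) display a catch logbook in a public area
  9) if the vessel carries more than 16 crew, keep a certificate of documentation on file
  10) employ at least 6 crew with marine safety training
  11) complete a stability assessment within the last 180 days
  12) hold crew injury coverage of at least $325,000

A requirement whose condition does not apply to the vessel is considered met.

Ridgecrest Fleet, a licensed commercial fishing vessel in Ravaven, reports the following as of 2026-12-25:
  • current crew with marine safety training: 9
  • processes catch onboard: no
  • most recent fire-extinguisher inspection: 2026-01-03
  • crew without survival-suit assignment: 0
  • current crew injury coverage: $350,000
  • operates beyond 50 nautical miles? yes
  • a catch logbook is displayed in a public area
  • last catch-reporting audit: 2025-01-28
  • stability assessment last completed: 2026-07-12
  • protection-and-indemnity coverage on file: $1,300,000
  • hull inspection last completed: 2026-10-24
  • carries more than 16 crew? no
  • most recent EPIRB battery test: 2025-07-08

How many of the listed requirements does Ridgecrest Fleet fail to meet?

0

1. fire-extinguisher inspection 356 days ago vs limit 365 → met
2. crew without survival-suit assignment 0 ≤ 0 → met
3. protection-and-indemnity coverage $1,300,000 ≥ $1,200,000 → met
4. condition 'processes catch onboard' does not hold → requirement n/a → met
5. condition 'operates beyond 50 nautical miles' holds; catch-reporting audit 696 days ago vs limit 730 → met
6. hull inspection 62 days ago vs limit 90 → met
7. EPIRB battery test 535 days ago vs limit 540 → met
8. catch logbook present → met
9. condition 'carries more than 16 crew' does not hold → requirement n/a → met
10. crew with marine safety training 9 ≥ 6 → met
11. stability assessment 166 days ago vs limit 180 → met
12. crew injury coverage $350,000 ≥ $325,000 → met
Not met: 0 of 12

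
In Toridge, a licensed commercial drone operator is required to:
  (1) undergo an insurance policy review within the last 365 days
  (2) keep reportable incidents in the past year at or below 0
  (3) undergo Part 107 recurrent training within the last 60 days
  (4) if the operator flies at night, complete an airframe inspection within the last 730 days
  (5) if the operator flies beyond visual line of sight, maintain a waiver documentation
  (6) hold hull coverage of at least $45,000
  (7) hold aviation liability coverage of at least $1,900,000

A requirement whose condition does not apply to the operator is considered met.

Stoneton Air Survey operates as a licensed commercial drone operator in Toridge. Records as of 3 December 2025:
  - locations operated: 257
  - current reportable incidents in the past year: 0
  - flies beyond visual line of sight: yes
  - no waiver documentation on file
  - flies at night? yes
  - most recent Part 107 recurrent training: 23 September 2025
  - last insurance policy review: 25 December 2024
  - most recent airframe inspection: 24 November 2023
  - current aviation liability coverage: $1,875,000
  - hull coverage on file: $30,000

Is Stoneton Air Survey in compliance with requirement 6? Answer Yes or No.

6. hull coverage $30,000 < $45,000 → not met

No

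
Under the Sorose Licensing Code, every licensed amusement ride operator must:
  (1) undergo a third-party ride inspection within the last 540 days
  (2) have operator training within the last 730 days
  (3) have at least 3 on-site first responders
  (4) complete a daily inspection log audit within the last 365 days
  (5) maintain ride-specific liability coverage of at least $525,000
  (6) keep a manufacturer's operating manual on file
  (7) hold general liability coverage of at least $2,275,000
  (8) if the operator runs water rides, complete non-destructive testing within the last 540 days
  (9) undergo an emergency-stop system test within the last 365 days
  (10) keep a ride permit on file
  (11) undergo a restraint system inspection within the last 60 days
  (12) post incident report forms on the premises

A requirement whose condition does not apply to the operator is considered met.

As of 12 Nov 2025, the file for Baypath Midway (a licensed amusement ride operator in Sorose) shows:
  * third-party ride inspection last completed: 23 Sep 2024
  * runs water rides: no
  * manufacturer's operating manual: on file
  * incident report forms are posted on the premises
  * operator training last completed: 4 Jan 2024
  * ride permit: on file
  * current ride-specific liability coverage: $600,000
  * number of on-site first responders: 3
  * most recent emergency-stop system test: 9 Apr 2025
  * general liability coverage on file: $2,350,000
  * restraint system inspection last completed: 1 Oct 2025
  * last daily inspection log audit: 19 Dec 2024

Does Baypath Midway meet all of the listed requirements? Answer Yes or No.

1. third-party ride inspection 415 days ago vs limit 540 → met
2. operator training 678 days ago vs limit 730 → met
3. on-site first responders 3 ≥ 3 → met
4. daily inspection log audit 328 days ago vs limit 365 → met
5. ride-specific liability coverage $600,000 ≥ $525,000 → met
6. manufacturer's operating manual present → met
7. general liability coverage $2,350,000 ≥ $2,275,000 → met
8. condition 'runs water rides' does not hold → requirement n/a → met
9. emergency-stop system test 217 days ago vs limit 365 → met
10. ride permit present → met
11. restraint system inspection 42 days ago vs limit 60 → met
12. incident report forms present → met
All met.

Yes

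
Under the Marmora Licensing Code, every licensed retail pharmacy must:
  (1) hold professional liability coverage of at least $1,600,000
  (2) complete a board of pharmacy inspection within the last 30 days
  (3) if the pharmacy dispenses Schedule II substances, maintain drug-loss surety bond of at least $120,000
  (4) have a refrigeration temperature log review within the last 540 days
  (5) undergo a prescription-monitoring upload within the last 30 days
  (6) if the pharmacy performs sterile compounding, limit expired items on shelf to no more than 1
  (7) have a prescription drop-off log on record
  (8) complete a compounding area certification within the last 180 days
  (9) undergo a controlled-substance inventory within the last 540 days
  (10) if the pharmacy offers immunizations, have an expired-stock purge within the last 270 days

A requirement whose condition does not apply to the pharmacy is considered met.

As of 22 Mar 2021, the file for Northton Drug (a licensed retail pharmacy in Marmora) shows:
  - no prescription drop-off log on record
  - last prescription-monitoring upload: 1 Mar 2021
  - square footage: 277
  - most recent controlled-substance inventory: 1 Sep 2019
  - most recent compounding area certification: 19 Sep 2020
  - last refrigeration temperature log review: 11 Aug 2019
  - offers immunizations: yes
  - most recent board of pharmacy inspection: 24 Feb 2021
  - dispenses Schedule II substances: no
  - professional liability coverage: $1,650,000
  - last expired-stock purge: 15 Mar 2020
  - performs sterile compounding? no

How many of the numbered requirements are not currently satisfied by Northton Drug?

1. professional liability coverage $1,650,000 ≥ $1,600,000 → met
2. board of pharmacy inspection 26 days ago vs limit 30 → met
3. condition 'dispenses Schedule II substances' does not hold → requirement n/a → met
4. refrigeration temperature log review 589 days ago vs limit 540 → not met
5. prescription-monitoring upload 21 days ago vs limit 30 → met
6. condition 'performs sterile compounding' does not hold → requirement n/a → met
7. prescription drop-off log absent → not met
8. compounding area certification 184 days ago vs limit 180 → not met
9. controlled-substance inventory 568 days ago vs limit 540 → not met
10. condition 'offers immunizations' holds; expired-stock purge 372 days ago vs limit 270 → not met
Not met: 5 of 10

5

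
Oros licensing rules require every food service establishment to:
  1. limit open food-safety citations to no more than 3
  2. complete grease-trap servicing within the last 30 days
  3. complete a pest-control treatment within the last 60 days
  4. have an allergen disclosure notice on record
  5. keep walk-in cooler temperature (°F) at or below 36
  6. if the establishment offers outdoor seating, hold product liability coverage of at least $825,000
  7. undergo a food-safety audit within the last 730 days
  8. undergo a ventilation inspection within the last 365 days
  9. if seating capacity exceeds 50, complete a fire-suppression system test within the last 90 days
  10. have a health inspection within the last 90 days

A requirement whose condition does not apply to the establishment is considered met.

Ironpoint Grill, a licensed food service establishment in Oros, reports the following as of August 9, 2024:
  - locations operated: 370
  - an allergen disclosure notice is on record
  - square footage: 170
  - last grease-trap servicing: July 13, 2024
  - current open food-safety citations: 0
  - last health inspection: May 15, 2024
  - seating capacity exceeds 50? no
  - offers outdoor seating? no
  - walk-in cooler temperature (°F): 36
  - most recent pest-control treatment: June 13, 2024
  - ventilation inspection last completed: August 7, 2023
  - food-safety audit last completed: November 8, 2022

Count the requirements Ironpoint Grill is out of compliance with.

1

1. open food-safety citations 0 ≤ 3 → met
2. grease-trap servicing 27 days ago vs limit 30 → met
3. pest-control treatment 57 days ago vs limit 60 → met
4. allergen disclosure notice present → met
5. walk-in cooler temperature (°F) 36 ≤ 36 → met
6. condition 'offers outdoor seating' does not hold → requirement n/a → met
7. food-safety audit 640 days ago vs limit 730 → met
8. ventilation inspection 368 days ago vs limit 365 → not met
9. condition 'seating capacity exceeds 50' does not hold → requirement n/a → met
10. health inspection 86 days ago vs limit 90 → met
Not met: 1 of 10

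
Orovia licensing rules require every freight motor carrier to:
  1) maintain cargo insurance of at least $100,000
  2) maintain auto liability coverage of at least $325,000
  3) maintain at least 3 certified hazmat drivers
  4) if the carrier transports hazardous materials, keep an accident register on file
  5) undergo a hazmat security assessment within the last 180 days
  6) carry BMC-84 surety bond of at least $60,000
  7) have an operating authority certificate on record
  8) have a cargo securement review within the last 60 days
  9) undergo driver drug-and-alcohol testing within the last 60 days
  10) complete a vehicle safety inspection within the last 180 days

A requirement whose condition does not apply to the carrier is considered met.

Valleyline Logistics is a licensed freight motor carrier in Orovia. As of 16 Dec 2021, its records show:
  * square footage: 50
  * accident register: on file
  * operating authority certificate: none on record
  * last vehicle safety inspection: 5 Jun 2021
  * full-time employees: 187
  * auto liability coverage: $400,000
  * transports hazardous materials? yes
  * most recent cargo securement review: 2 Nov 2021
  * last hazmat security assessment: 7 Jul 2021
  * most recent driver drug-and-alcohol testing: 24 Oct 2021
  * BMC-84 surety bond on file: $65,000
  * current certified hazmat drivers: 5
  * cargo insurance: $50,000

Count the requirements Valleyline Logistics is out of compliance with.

3

1. cargo insurance $50,000 < $100,000 → not met
2. auto liability coverage $400,000 ≥ $325,000 → met
3. certified hazmat drivers 5 ≥ 3 → met
4. condition 'transports hazardous materials' holds; accident register present → met
5. hazmat security assessment 162 days ago vs limit 180 → met
6. BMC-84 surety bond $65,000 ≥ $60,000 → met
7. operating authority certificate absent → not met
8. cargo securement review 44 days ago vs limit 60 → met
9. driver drug-and-alcohol testing 53 days ago vs limit 60 → met
10. vehicle safety inspection 194 days ago vs limit 180 → not met
Not met: 3 of 10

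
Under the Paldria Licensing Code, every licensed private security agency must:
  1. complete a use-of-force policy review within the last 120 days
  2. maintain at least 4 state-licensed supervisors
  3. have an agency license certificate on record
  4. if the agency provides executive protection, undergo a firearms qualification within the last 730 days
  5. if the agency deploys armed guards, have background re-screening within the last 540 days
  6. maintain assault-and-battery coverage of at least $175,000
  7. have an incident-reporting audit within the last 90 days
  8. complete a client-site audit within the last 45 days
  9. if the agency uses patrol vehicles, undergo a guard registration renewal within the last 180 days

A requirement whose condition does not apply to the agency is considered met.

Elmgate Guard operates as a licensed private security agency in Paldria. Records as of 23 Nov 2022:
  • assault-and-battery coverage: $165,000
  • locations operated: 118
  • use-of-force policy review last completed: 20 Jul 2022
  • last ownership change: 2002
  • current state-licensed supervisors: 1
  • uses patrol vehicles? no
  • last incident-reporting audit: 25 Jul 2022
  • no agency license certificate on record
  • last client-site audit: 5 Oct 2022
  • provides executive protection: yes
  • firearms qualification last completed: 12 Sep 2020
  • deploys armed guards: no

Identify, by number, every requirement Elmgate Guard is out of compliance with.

1. use-of-force policy review 126 days ago vs limit 120 → not met
2. state-licensed supervisors 1 < 4 → not met
3. agency license certificate absent → not met
4. condition 'provides executive protection' holds; firearms qualification 802 days ago vs limit 730 → not met
5. condition 'deploys armed guards' does not hold → requirement n/a → met
6. assault-and-battery coverage $165,000 < $175,000 → not met
7. incident-reporting audit 121 days ago vs limit 90 → not met
8. client-site audit 49 days ago vs limit 45 → not met
9. condition 'uses patrol vehicles' does not hold → requirement n/a → met
Not met: 1, 2, 3, 4, 6, 7, 8

1, 2, 3, 4, 6, 7, 8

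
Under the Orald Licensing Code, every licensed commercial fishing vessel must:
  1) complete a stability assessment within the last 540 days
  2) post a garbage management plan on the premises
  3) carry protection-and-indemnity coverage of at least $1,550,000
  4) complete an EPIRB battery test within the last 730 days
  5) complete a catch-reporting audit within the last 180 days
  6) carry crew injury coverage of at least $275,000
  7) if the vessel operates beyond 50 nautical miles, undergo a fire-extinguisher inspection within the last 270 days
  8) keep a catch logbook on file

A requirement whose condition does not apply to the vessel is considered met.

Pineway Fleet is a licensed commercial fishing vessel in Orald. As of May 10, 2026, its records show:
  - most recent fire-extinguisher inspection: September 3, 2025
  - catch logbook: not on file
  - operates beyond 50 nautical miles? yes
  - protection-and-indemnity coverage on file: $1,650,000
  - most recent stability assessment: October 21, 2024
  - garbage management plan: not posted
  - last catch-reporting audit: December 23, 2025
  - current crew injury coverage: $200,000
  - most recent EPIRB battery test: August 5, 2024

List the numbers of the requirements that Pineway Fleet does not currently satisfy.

1, 2, 6, 8

1. stability assessment 566 days ago vs limit 540 → not met
2. garbage management plan absent → not met
3. protection-and-indemnity coverage $1,650,000 ≥ $1,550,000 → met
4. EPIRB battery test 643 days ago vs limit 730 → met
5. catch-reporting audit 138 days ago vs limit 180 → met
6. crew injury coverage $200,000 < $275,000 → not met
7. condition 'operates beyond 50 nautical miles' holds; fire-extinguisher inspection 249 days ago vs limit 270 → met
8. catch logbook absent → not met
Not met: 1, 2, 6, 8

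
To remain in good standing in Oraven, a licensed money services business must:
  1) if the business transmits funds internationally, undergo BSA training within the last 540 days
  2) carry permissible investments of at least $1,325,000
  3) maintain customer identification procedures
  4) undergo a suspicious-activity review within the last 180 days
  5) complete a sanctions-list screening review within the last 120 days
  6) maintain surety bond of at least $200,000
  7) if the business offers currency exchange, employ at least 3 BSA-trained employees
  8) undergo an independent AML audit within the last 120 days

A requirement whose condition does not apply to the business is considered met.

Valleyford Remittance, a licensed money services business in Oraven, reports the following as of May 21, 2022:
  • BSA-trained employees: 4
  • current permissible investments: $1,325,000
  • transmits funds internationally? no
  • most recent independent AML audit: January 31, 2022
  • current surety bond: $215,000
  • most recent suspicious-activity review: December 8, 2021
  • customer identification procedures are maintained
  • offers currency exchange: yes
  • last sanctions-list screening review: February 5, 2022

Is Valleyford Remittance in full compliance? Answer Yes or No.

1. condition 'transmits funds internationally' does not hold → requirement n/a → met
2. permissible investments $1,325,000 ≥ $1,325,000 → met
3. customer identification procedures present → met
4. suspicious-activity review 164 days ago vs limit 180 → met
5. sanctions-list screening review 105 days ago vs limit 120 → met
6. surety bond $215,000 ≥ $200,000 → met
7. condition 'offers currency exchange' holds; BSA-trained employees 4 ≥ 3 → met
8. independent AML audit 110 days ago vs limit 120 → met
All met.

Yes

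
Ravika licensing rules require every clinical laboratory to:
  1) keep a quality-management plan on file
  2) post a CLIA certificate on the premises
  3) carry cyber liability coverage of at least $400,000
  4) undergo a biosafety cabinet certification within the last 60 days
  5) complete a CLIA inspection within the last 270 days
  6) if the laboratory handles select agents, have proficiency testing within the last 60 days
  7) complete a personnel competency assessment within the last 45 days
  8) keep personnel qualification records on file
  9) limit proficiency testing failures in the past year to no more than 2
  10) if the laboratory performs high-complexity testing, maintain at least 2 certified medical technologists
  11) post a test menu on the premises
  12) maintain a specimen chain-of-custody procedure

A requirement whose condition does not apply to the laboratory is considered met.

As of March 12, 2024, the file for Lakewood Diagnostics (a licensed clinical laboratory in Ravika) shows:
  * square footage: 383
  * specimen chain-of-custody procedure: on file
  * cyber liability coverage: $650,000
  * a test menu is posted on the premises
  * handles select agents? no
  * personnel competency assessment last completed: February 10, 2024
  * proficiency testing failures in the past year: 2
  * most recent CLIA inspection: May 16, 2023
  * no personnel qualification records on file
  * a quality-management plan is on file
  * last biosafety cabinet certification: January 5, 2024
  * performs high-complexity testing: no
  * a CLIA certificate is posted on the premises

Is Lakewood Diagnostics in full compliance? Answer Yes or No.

1. quality-management plan present → met
2. CLIA certificate present → met
3. cyber liability coverage $650,000 ≥ $400,000 → met
4. biosafety cabinet certification 67 days ago vs limit 60 → not met
5. CLIA inspection 301 days ago vs limit 270 → not met
6. condition 'handles select agents' does not hold → requirement n/a → met
7. personnel competency assessment 31 days ago vs limit 45 → met
8. personnel qualification records absent → not met
9. proficiency testing failures in the past year 2 ≤ 2 → met
10. condition 'performs high-complexity testing' does not hold → requirement n/a → met
11. test menu present → met
12. specimen chain-of-custody procedure present → met
Not met: 4, 5, 8

No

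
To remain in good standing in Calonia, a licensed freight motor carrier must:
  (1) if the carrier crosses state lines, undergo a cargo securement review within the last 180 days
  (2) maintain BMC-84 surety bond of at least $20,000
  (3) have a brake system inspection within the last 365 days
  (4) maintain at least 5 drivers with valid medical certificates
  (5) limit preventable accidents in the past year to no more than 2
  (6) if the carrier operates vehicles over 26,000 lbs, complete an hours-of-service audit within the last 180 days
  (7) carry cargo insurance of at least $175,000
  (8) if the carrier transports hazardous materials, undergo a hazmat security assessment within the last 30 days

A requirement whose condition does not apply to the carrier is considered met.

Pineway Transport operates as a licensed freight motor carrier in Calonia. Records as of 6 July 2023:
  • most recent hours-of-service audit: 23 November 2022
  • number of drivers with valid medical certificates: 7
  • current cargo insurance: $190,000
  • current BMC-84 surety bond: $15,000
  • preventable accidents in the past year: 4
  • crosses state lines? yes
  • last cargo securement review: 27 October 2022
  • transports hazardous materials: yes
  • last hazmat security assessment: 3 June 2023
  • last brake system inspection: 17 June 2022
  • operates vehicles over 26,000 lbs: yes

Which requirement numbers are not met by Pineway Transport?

1. condition 'crosses state lines' holds; cargo securement review 252 days ago vs limit 180 → not met
2. BMC-84 surety bond $15,000 < $20,000 → not met
3. brake system inspection 384 days ago vs limit 365 → not met
4. drivers with valid medical certificates 7 ≥ 5 → met
5. preventable accidents in the past year 4 > 2 → not met
6. condition 'operates vehicles over 26,000 lbs' holds; hours-of-service audit 225 days ago vs limit 180 → not met
7. cargo insurance $190,000 ≥ $175,000 → met
8. condition 'transports hazardous materials' holds; hazmat security assessment 33 days ago vs limit 30 → not met
Not met: 1, 2, 3, 5, 6, 8

1, 2, 3, 5, 6, 8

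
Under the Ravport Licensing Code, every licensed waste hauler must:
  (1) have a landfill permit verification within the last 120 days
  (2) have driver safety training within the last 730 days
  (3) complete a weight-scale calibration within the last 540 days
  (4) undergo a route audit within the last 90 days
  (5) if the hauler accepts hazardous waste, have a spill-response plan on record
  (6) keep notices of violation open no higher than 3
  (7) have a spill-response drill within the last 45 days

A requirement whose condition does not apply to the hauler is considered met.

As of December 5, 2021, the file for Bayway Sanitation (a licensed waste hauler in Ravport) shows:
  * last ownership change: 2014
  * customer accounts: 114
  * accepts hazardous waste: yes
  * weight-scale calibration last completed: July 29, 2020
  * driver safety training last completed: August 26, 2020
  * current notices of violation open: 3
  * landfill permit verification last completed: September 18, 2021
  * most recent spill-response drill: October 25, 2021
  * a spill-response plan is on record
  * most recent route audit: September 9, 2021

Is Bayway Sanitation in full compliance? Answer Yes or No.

Yes

1. landfill permit verification 78 days ago vs limit 120 → met
2. driver safety training 466 days ago vs limit 730 → met
3. weight-scale calibration 494 days ago vs limit 540 → met
4. route audit 87 days ago vs limit 90 → met
5. condition 'accepts hazardous waste' holds; spill-response plan present → met
6. notices of violation open 3 ≤ 3 → met
7. spill-response drill 41 days ago vs limit 45 → met
All met.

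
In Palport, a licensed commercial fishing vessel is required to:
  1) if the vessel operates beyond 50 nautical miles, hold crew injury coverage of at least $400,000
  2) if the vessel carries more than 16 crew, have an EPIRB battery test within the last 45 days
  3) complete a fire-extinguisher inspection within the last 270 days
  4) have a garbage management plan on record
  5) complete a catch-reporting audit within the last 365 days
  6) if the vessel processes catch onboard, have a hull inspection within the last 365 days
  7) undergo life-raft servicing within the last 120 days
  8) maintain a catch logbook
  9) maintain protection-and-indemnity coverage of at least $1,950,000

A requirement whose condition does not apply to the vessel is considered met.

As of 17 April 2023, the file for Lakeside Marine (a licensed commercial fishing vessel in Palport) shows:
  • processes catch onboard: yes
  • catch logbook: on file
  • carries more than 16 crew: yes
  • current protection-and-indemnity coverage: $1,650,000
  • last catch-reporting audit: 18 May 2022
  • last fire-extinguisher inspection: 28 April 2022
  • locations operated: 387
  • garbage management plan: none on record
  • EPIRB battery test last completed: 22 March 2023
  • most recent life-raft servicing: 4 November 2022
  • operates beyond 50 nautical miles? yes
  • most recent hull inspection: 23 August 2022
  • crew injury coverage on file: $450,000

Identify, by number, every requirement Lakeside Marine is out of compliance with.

1. condition 'operates beyond 50 nautical miles' holds; crew injury coverage $450,000 ≥ $400,000 → met
2. condition 'carries more than 16 crew' holds; EPIRB battery test 26 days ago vs limit 45 → met
3. fire-extinguisher inspection 354 days ago vs limit 270 → not met
4. garbage management plan absent → not met
5. catch-reporting audit 334 days ago vs limit 365 → met
6. condition 'processes catch onboard' holds; hull inspection 237 days ago vs limit 365 → met
7. life-raft servicing 164 days ago vs limit 120 → not met
8. catch logbook present → met
9. protection-and-indemnity coverage $1,650,000 < $1,950,000 → not met
Not met: 3, 4, 7, 9

3, 4, 7, 9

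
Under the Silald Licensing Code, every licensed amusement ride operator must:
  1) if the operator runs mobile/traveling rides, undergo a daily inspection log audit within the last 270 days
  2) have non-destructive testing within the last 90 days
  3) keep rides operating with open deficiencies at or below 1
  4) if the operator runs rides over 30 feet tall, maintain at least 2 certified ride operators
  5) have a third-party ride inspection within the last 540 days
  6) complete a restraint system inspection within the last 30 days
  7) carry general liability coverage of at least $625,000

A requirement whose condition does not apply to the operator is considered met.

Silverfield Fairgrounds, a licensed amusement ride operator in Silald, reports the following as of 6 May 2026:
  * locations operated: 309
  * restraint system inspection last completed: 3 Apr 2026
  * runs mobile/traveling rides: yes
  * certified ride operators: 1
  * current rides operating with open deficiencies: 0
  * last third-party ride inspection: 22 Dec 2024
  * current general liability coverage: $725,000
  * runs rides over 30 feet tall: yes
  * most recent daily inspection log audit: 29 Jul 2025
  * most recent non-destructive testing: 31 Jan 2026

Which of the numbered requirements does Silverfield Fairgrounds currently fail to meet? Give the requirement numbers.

1. condition 'runs mobile/traveling rides' holds; daily inspection log audit 281 days ago vs limit 270 → not met
2. non-destructive testing 95 days ago vs limit 90 → not met
3. rides operating with open deficiencies 0 ≤ 1 → met
4. condition 'runs rides over 30 feet tall' holds; certified ride operators 1 < 2 → not met
5. third-party ride inspection 500 days ago vs limit 540 → met
6. restraint system inspection 33 days ago vs limit 30 → not met
7. general liability coverage $725,000 ≥ $625,000 → met
Not met: 1, 2, 4, 6

1, 2, 4, 6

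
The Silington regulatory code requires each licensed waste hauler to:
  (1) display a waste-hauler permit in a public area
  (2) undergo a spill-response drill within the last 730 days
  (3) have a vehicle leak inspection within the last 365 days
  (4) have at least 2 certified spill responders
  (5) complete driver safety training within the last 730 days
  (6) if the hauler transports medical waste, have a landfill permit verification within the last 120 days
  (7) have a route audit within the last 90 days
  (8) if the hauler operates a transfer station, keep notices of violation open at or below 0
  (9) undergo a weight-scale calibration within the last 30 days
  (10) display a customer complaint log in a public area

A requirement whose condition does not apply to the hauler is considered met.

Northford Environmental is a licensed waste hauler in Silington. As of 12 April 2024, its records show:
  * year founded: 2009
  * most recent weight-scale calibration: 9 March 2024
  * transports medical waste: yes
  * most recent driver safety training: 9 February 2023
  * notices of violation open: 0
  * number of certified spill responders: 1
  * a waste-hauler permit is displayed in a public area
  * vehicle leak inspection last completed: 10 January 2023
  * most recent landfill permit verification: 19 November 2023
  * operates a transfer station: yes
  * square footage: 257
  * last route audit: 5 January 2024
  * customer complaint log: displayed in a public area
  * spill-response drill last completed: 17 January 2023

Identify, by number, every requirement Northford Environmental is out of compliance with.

1. waste-hauler permit present → met
2. spill-response drill 451 days ago vs limit 730 → met
3. vehicle leak inspection 458 days ago vs limit 365 → not met
4. certified spill responders 1 < 2 → not met
5. driver safety training 428 days ago vs limit 730 → met
6. condition 'transports medical waste' holds; landfill permit verification 145 days ago vs limit 120 → not met
7. route audit 98 days ago vs limit 90 → not met
8. condition 'operates a transfer station' holds; notices of violation open 0 ≤ 0 → met
9. weight-scale calibration 34 days ago vs limit 30 → not met
10. customer complaint log present → met
Not met: 3, 4, 6, 7, 9

3, 4, 6, 7, 9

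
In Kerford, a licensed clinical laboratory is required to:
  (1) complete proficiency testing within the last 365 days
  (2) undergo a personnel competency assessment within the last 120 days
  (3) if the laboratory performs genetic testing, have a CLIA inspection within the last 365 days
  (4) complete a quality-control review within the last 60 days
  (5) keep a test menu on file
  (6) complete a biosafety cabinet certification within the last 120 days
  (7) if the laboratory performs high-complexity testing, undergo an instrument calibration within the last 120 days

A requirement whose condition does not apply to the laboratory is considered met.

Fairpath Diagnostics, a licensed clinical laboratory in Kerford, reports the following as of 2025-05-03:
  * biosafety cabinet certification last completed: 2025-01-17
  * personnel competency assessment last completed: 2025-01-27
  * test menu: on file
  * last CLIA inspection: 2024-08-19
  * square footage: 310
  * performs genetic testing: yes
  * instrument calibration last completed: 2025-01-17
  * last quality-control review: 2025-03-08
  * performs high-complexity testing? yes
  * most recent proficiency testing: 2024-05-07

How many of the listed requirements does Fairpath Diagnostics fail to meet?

0

1. proficiency testing 361 days ago vs limit 365 → met
2. personnel competency assessment 96 days ago vs limit 120 → met
3. condition 'performs genetic testing' holds; CLIA inspection 257 days ago vs limit 365 → met
4. quality-control review 56 days ago vs limit 60 → met
5. test menu present → met
6. biosafety cabinet certification 106 days ago vs limit 120 → met
7. condition 'performs high-complexity testing' holds; instrument calibration 106 days ago vs limit 120 → met
Not met: 0 of 7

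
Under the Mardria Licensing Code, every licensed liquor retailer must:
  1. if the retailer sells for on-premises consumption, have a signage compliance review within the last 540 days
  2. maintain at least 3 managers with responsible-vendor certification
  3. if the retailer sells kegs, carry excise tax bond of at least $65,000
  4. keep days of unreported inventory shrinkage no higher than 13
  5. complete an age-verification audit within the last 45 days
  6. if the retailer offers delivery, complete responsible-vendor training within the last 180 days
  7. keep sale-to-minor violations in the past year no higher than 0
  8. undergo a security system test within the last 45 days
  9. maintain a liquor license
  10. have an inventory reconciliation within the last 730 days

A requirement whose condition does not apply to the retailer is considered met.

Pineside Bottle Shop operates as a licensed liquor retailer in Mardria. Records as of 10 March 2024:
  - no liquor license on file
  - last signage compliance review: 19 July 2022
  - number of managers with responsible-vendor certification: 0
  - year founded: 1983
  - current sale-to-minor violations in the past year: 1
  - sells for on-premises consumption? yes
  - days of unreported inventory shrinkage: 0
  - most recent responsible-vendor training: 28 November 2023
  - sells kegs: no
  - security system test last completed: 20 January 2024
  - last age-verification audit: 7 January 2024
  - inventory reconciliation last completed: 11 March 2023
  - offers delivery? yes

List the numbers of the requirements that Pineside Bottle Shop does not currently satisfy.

1, 2, 5, 7, 8, 9

1. condition 'sells for on-premises consumption' holds; signage compliance review 600 days ago vs limit 540 → not met
2. managers with responsible-vendor certification 0 < 3 → not met
3. condition 'sells kegs' does not hold → requirement n/a → met
4. days of unreported inventory shrinkage 0 ≤ 13 → met
5. age-verification audit 63 days ago vs limit 45 → not met
6. condition 'offers delivery' holds; responsible-vendor training 103 days ago vs limit 180 → met
7. sale-to-minor violations in the past year 1 > 0 → not met
8. security system test 50 days ago vs limit 45 → not met
9. liquor license absent → not met
10. inventory reconciliation 365 days ago vs limit 730 → met
Not met: 1, 2, 5, 7, 8, 9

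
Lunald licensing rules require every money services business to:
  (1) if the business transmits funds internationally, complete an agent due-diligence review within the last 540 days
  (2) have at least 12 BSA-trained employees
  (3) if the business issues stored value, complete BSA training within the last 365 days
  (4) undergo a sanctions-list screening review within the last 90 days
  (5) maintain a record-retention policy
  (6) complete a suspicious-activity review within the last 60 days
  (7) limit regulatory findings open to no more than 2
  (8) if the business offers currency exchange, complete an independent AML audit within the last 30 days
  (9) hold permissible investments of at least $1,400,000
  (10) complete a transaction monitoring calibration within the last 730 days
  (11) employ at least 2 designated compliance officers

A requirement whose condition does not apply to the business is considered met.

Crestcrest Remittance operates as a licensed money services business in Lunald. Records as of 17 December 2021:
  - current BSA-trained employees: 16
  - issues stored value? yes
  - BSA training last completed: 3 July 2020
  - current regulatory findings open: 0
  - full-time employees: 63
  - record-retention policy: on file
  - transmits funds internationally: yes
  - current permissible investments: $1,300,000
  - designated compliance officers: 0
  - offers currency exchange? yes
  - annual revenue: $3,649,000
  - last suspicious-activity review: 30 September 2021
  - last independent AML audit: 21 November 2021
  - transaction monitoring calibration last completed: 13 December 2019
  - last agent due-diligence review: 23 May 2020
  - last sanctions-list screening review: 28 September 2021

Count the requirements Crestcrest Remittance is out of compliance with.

1. condition 'transmits funds internationally' holds; agent due-diligence review 573 days ago vs limit 540 → not met
2. BSA-trained employees 16 ≥ 12 → met
3. condition 'issues stored value' holds; BSA training 532 days ago vs limit 365 → not met
4. sanctions-list screening review 80 days ago vs limit 90 → met
5. record-retention policy present → met
6. suspicious-activity review 78 days ago vs limit 60 → not met
7. regulatory findings open 0 ≤ 2 → met
8. condition 'offers currency exchange' holds; independent AML audit 26 days ago vs limit 30 → met
9. permissible investments $1,300,000 < $1,400,000 → not met
10. transaction monitoring calibration 735 days ago vs limit 730 → not met
11. designated compliance officers 0 < 2 → not met
Not met: 6 of 11

6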